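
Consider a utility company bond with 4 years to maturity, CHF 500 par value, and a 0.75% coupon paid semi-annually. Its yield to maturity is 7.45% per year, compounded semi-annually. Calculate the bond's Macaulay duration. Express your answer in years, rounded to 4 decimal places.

3.9389 years

Periodic yield y = 0.03725. Discount each cash flow and weight by its period:
  t   CF        PV=CF/(1+0.03725)^t    t·PV
  1        1.875         1.8077         1.8077
  2        1.875         1.7427         3.4855
  3        1.875         1.6802         5.0405
  4        1.875         1.6198         6.4793
  5        1.875         1.5617         7.8083
  6        1.875         1.5056         9.0334
  7        1.875         1.4515        10.1605
  8      501.875       374.5657     2,996.5257
  Σ                    385.9348     3,040.3408
Price P = Σ PV = 385.9348.
Macaulay duration = Σ(t·PV) / P = 3,040.3408 / 385.9348 = 7.87786 half-year periods.
In years: 7.87786 / 2 = 3.93893 years.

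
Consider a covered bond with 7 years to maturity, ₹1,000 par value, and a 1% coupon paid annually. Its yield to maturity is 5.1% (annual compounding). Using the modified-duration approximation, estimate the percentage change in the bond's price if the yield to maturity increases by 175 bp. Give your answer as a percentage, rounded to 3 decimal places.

Periodic yield y = 0.051. Modified duration first:
  t   CF        PV=CF/(1+0.051)^t    t·PV
  1        10.00         9.5147         9.5147
  2        10.00         9.0530        18.1061
  3        10.00         8.6137        25.8412
  4        10.00         8.1958        32.7830
  5        10.00         7.7981        38.9903
  6        10.00         7.4197        44.5179
  7     1,010.00       713.0211     4,991.1475
  Σ                    763.6161     5,160.9008
P = 763.6161; D_Mac = 6.75850 yrs; D_mod = 6.75850/(1+0.051) = 6.43054 yrs.
ΔP/P ≈ -D_mod · Δy = -6.43054 × (+0.0175) = -0.112535 = -11.2535%.

-11.253%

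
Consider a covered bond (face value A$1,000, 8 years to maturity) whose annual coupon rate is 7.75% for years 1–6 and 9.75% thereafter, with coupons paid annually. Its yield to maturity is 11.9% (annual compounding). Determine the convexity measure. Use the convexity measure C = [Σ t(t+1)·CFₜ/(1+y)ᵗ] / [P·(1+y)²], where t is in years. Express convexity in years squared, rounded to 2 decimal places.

With y = 0.119:
  t   CF        PV=CF/(1+0.119)^t    t·PV        t(t+1)·PV
  1        77.50        69.2583        69.2583         138.5165
  2        77.50        61.8930       123.7860         371.3580
  3        77.50        55.3110       165.9330         663.7319
  4        77.50        49.4289       197.7158         988.5789
  5        77.50        44.1724       220.8621       1,325.1728
  6        77.50        39.4749       236.8495       1,657.9464
  7        97.50        44.3807       310.6648       2,485.3184
  8     1,097.50       446.4408     3,571.5261      32,143.7346
  Σ                    810.3600     4,896.5955      39,774.3575
P = 810.3600.
Convexity = Σ t(t+1)·PV / [P·(1+y)²] = 39,774.3575 / (810.3600 × 1.252161) = 39.19810.

39.20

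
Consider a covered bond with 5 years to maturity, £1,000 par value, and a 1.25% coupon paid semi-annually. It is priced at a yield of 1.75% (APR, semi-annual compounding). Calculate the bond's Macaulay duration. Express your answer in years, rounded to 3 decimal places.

4.860 years

Periodic yield y = 0.00875. Discount each cash flow and weight by its period:
  t   CF        PV=CF/(1+0.00875)^t    t·PV
  1         6.25         6.1958         6.1958
  2         6.25         6.1420        12.2841
  3         6.25         6.0888        18.2663
  4         6.25         6.0360        24.1438
  5         6.25         5.9836        29.9180
  6         6.25         5.9317        35.5902
  7         6.25         5.8802        41.1617
  8         6.25         5.8292        46.6339
  9         6.25         5.7787        52.0081
  10    1,006.25       922.2962     9,222.9619
  Σ                    976.1622     9,489.1637
Price P = Σ PV = 976.1622.
Macaulay duration = Σ(t·PV) / P = 9,489.1637 / 976.1622 = 9.72089 half-year periods.
In years: 9.72089 / 2 = 4.86044 years.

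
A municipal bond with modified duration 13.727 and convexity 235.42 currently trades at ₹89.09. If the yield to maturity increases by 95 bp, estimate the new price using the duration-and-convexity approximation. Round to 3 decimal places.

Duration effect: -D_mod·Δy = -13.727 × (+0.0095) = -0.1304065
Convexity effect: ½·C·(Δy)² = 0.5 × 235.42 × (0.0095)² = +0.0106233275
ΔP/P ≈ -0.1304065 + 0.0106233275 = -0.1197831725
New price ≈ 89.09 × (1 - 0.1197831725) = 78.418517161975.

₹78.419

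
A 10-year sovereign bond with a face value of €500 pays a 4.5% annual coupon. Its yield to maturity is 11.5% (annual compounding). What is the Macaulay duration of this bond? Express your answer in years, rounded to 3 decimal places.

Periodic yield y = 0.115. Discount each cash flow and weight by its year:
  t   CF        PV=CF/(1+0.115)^t    t·PV
  1        22.50        20.1794        20.1794
  2        22.50        18.0981        36.1962
  3        22.50        16.2315        48.6944
  4        22.50        14.5574        58.2295
  5        22.50        13.0559        65.2797
  6        22.50        11.7094        70.2562
  7        22.50        10.5017        73.5117
  8        22.50         9.4185        75.3483
  9        22.50         8.4471        76.0241
  10      522.50       175.9291     1,759.2908
  Σ                    298.1280     2,283.0102
Price P = Σ PV = 298.1280.
Macaulay duration = Σ(t·PV) / P = 2,283.0102 / 298.1280 = 7.65782 years.

7.658 years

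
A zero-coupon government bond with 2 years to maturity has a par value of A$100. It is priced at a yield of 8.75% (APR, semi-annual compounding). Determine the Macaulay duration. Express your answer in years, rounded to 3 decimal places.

2.000 years

A zero-coupon bond has a single cash flow at maturity, so its Macaulay duration equals its maturity: 2 years.
(Equivalently: 4 semi-annual periods ÷ 2 = 2 years.)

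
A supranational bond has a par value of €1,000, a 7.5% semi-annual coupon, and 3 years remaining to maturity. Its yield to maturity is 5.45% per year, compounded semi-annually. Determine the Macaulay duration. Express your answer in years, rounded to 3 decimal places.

Periodic yield y = 0.02725. Discount each cash flow and weight by its period:
  t   CF        PV=CF/(1+0.02725)^t    t·PV
  1        37.50        36.5052        36.5052
  2        37.50        35.5369        71.0737
  3        37.50        34.5942       103.7825
  4        37.50        33.6765       134.7059
  5        37.50        32.7831       163.9157
  6     1,037.50       882.9400     5,297.6402
  Σ                  1,056.0359     5,807.6232
Price P = Σ PV = 1,056.0359.
Macaulay duration = Σ(t·PV) / P = 5,807.6232 / 1,056.0359 = 5.49946 half-year periods.
In years: 5.49946 / 2 = 2.74973 years.

2.750 years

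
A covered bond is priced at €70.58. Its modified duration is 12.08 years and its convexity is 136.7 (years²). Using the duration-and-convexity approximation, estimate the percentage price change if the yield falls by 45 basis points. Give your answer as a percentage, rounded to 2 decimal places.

Duration effect: -D_mod·Δy = -12.08 × (-0.0045) = +0.054360
Convexity effect: ½·C·(Δy)² = 0.5 × 136.7 × (-0.0045)² = +0.0013840875
ΔP/P ≈ +0.054360 + 0.0013840875 = +0.0557440875
= +5.57440875%.

+5.57%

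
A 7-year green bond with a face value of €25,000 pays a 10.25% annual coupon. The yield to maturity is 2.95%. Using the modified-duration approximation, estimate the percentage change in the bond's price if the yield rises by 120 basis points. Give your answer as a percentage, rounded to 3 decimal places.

Periodic yield y = 0.0295. Modified duration first:
  t   CF        PV=CF/(1+0.0295)^t    t·PV
  1     2,562.50     2,489.0724     2,489.0724
  2     2,562.50     2,417.7488     4,835.4976
  3     2,562.50     2,348.4689     7,045.4068
  4     2,562.50     2,281.1743     9,124.6972
  5     2,562.50     2,215.8080    11,079.0398
  6     2,562.50     2,152.3147    12,913.8881
  7    27,562.50    22,487.1362   157,409.9533
  Σ                 36,391.7232   204,897.5552
P = 36,391.7232; D_Mac = 5.63033 yrs; D_mod = 5.63033/(1+0.0295) = 5.46900 yrs.
ΔP/P ≈ -D_mod · Δy = -5.46900 × (+0.012) = -0.065628 = -6.5628%.

-6.563%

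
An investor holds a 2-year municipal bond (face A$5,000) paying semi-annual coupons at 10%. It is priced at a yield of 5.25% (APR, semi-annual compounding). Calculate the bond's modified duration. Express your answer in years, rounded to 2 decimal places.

Periodic yield y = 0.02625. First find Macaulay duration:
  t   CF        PV=CF/(1+0.02625)^t    t·PV
  1       250.00       243.6054       243.6054
  2       250.00       237.3743       474.7486
  3       250.00       231.3026       693.9078
  4     5,250.00     4,733.1103    18,932.4411
  Σ                  5,445.3925    20,344.7028
P = 5,445.3925; Macaulay duration = 20,344.7028 / 5,445.3925 = 3.73613 half-year periods = 1.86807 years.
Modified duration = D_Mac / (1 + y) = 1.86807 / 1.02625 = 1.82028 years.

1.82 years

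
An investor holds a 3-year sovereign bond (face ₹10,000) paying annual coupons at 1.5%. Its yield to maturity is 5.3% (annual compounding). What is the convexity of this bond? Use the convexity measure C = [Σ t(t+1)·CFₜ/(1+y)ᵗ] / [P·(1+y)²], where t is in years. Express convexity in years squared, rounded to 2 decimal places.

With y = 0.053:
  t   CF        PV=CF/(1+0.053)^t    t·PV        t(t+1)·PV
  1       150.00       142.4501       142.4501         284.9003
  2       150.00       135.2803       270.5606         811.6817
  3    10,150.00     8,693.2252    26,079.6755     104,318.7020
  Σ                  8,970.9556    26,492.6862     105,415.2840
P = 8,970.9556.
Convexity = Σ t(t+1)·PV / [P·(1+y)²] = 105,415.2840 / (8,970.9556 × 1.108809) = 10.59761.

10.60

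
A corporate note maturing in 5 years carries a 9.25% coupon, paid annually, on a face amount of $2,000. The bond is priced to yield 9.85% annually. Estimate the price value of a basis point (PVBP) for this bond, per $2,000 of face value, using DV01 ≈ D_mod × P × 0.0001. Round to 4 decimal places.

$0.7494

Periodic yield y = 0.0985.
  t   CF        PV=CF/(1+0.0985)^t    t·PV
  1       185.00       168.4115       168.4115
  2       185.00       153.3104       306.6208
  3       185.00       139.5634       418.6902
  4       185.00       127.0491       508.1963
  5     2,185.00     1,366.0014     6,830.0069
  Σ                  1,954.3357     8,231.9256
P = 1,954.3357; D_Mac = 4.21213 yrs; D_mod = 3.83444 yrs.
DV01 ≈ 3.83444 × 1,954.3357 × 0.0001 = 0.749379.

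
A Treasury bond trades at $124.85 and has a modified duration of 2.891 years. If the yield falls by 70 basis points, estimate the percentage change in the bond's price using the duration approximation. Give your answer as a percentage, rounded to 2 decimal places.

+2.02%

Duration approximation: ΔP/P ≈ -D_mod · Δy = -2.891 × (-0.007) = +0.020237.
As a percentage: +2.0237%.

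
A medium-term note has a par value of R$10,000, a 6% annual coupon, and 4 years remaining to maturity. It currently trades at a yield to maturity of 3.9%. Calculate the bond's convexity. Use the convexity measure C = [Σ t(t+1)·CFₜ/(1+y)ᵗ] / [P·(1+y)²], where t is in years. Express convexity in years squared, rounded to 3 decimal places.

With y = 0.039:
  t   CF        PV=CF/(1+0.039)^t    t·PV        t(t+1)·PV
  1       600.00       577.4783       577.4783       1,154.9567
  2       600.00       555.8021     1,111.6041       3,334.8124
  3       600.00       534.9394     1,604.8183       6,419.2731
  4    10,600.00     9,095.8581    36,383.4323     181,917.1614
  Σ                 10,764.0779    39,677.3330     192,826.2036
P = 10,764.0779.
Convexity = Σ t(t+1)·PV / [P·(1+y)²] = 192,826.2036 / (10,764.0779 × 1.079521) = 16.59427.

16.594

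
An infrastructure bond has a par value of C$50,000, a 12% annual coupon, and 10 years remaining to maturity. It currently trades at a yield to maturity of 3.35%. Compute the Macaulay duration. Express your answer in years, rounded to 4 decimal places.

7.2183 years

Periodic yield y = 0.0335. Discount each cash flow and weight by its year:
  t   CF        PV=CF/(1+0.0335)^t    t·PV
  1     6,000.00     5,805.5152     5,805.5152
  2     6,000.00     5,617.3345    11,234.6691
  3     6,000.00     5,435.2535    16,305.7606
  4     6,000.00     5,259.0745    21,036.2982
  5     6,000.00     5,088.6062    25,443.0312
  6     6,000.00     4,923.6635    29,541.9810
  7     6,000.00     4,764.0673    33,348.4708
  8     6,000.00     4,609.6442    36,877.1534
  9     6,000.00     4,460.2266    40,142.0392
  10   56,000.00    40,279.4208   402,794.2084
  Σ                 86,242.8064   622,529.1271
Price P = Σ PV = 86,242.8064.
Macaulay duration = Σ(t·PV) / P = 622,529.1271 / 86,242.8064 = 7.21833 years.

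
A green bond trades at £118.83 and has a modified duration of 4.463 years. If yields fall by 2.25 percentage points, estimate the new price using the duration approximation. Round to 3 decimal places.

Duration approximation: ΔP/P ≈ -D_mod · Δy = -4.463 × (-0.0225) = +0.1004175.
New price ≈ 118.83 × (1 + 0.1004175) = 130.762611525.

£130.763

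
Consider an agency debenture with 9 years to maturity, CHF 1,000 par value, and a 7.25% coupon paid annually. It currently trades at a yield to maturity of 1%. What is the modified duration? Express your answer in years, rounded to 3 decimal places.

Periodic yield y = 0.01. First find Macaulay duration:
  t   CF        PV=CF/(1+0.01)^t    t·PV
  1        72.50        71.7822        71.7822
  2        72.50        71.0715       142.1429
  3        72.50        70.3678       211.1034
  4        72.50        69.6711       278.6843
  5        72.50        68.9813       344.9063
  6        72.50        68.2983       409.7897
  7        72.50        67.6221       473.3544
  8        72.50        66.9525       535.6203
  9     1,072.50       980.6295     8,825.6652
  Σ                  1,535.3761    11,293.0486
P = 1,535.3761; Macaulay duration = 11,293.0486 / 1,535.3761 = 7.35523 years.
Modified duration = D_Mac / (1 + y) = 7.35523 / 1.01 = 7.28241 years.

7.282 years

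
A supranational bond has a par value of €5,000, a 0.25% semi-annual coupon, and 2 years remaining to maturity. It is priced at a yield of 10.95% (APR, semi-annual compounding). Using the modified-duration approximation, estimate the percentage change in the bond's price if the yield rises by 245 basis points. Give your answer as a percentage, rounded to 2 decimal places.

Periodic yield y = 0.05475. Modified duration first:
  t   CF        PV=CF/(1+0.05475)^t    t·PV
  1         6.25         5.9256         5.9256
  2         6.25         5.6180        11.2360
  3         6.25         5.3264        15.9791
  4     5,006.25     4,044.9615    16,179.8462
  Σ                  4,061.8315    16,212.9868
P = 4,061.8315; D_Mac = 3.99155 half-year periods = 1.99577 yrs; D_mod = 1.99577/(1+0.05475) = 1.89218 yrs.
ΔP/P ≈ -D_mod · Δy = -1.89218 × (+0.0245) = -0.046358 = -4.6358%.

-4.64%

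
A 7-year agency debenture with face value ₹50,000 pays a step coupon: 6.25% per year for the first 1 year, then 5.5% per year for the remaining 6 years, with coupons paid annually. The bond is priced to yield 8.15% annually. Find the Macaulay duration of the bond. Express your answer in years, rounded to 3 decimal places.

5.867 years

Periodic yield y = 0.0815. Discount each cash flow and weight by its year:
  t   CF        PV=CF/(1+0.0815)^t    t·PV
  1     3,125.00     2,889.5053     2,889.5053
  2     2,750.00     2,351.1463     4,702.2925
  3     2,750.00     2,173.9679     6,521.9036
  4     2,750.00     2,010.1414     8,040.5654
  5     2,750.00     1,858.6605     9,293.3026
  6     2,750.00     1,718.5950    10,311.5702
  7    52,750.00    30,481.5325   213,370.7273
  Σ                 43,483.5488   255,129.8670
Price P = Σ PV = 43,483.5488.
Macaulay duration = Σ(t·PV) / P = 255,129.8670 / 43,483.5488 = 5.86727 years.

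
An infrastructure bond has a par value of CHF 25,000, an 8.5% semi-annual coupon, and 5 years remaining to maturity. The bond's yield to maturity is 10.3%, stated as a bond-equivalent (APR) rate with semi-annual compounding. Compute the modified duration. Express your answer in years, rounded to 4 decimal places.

3.9377 years

Periodic yield y = 0.0515. First find Macaulay duration:
  t   CF        PV=CF/(1+0.0515)^t    t·PV
  1     1,062.50     1,010.4612     1,010.4612
  2     1,062.50       960.9712     1,921.9425
  3     1,062.50       913.9051     2,741.7153
  4     1,062.50       869.1442     3,476.5768
  5     1,062.50       826.5755     4,132.8777
  6     1,062.50       786.0918     4,716.5509
  7     1,062.50       747.5909     5,233.1362
  8     1,062.50       710.9756     5,687.8051
  9     1,062.50       676.1537     6,085.3835
  10   26,062.50    15,773.3268   157,733.2683
  Σ                 23,275.1962   192,739.7176
P = 23,275.1962; Macaulay duration = 192,739.7176 / 23,275.1962 = 8.28091 half-year periods = 4.14045 years.
Modified duration = D_Mac / (1 + y) = 4.14045 / 1.0515 = 3.93766 years.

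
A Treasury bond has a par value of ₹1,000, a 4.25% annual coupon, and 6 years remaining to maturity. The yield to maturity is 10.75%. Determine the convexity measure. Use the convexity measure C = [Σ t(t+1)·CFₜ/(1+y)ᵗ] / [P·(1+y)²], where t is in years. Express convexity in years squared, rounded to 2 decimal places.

With y = 0.1075:
  t   CF        PV=CF/(1+0.1075)^t    t·PV        t(t+1)·PV
  1        42.50        38.3747        38.3747          76.7494
  2        42.50        34.6499        69.2997         207.8991
  3        42.50        31.2866        93.8597         375.4386
  4        42.50        28.2497       112.9988         564.9942
  5        42.50        25.5076       127.5382         765.2292
  6     1,042.50       564.9547     3,389.7284      23,728.0989
  Σ                    723.0232     3,831.7995      25,718.4095
P = 723.0232.
Convexity = Σ t(t+1)·PV / [P·(1+y)²] = 25,718.4095 / (723.0232 × 1.226556) = 29.00043.

29.00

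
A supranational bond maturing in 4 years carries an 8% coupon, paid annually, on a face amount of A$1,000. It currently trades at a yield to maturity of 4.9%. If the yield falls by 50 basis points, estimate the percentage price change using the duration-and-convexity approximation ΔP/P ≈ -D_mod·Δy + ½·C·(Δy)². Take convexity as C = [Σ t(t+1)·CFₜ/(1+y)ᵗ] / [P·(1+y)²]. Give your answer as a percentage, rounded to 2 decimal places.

With y = 0.049:
  t   CF        PV=CF/(1+0.049)^t    t·PV        t(t+1)·PV
  1        80.00        76.2631        76.2631         152.5262
  2        80.00        72.7008       145.4015         436.2046
  3        80.00        69.3048       207.9145         831.6580
  4     1,080.00       891.9116     3,567.6463      17,838.2316
  Σ                  1,110.1803     3,997.2255      19,258.6204
P = 1,110.1803; D_Mac = 3.60052 yrs; D_mod = 3.43233 yrs; C = 15.76452.
Duration effect: -3.43233 × (-0.005) = +0.017162
Convexity effect: 0.5 × 15.76452 × (-0.005)² = +0.0001971
ΔP/P ≈ +0.017162 + 0.0001971 = +0.017359 = +1.7359%.

+1.74%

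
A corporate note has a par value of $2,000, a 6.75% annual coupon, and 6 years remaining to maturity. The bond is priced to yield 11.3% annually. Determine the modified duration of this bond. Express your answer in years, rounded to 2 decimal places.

4.51 years

Periodic yield y = 0.113. First find Macaulay duration:
  t   CF        PV=CF/(1+0.113)^t    t·PV
  1       135.00       121.2938       121.2938
  2       135.00       108.9792       217.9583
  3       135.00        97.9148       293.7444
  4       135.00        87.9738       351.8950
  5       135.00        79.0420       395.2100
  6     2,135.00     1,123.1219     6,738.7314
  Σ                  1,618.3254     8,118.8329
P = 1,618.3254; Macaulay duration = 8,118.8329 / 1,618.3254 = 5.01681 years.
Modified duration = D_Mac / (1 + y) = 5.01681 / 1.113 = 4.50747 years.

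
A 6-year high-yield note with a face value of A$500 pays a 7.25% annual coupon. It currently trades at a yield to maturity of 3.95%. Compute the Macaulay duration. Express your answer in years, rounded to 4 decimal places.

Periodic yield y = 0.0395. Discount each cash flow and weight by its year:
  t   CF        PV=CF/(1+0.0395)^t    t·PV
  1        36.25        34.8725        34.8725
  2        36.25        33.5474        67.0948
  3        36.25        32.2726        96.8179
  4        36.25        31.0463       124.1853
  5        36.25        29.8666       149.3329
  6       536.25       425.0307     2,550.1845
  Σ                    586.6362     3,022.4879
Price P = Σ PV = 586.6362.
Macaulay duration = Σ(t·PV) / P = 3,022.4879 / 586.6362 = 5.15224 years.

5.1522 years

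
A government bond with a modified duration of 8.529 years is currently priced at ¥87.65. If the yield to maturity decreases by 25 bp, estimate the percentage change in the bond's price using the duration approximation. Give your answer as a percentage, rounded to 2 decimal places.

Duration approximation: ΔP/P ≈ -D_mod · Δy = -8.529 × (-0.0025) = +0.0213225.
As a percentage: +2.13225%.

+2.13%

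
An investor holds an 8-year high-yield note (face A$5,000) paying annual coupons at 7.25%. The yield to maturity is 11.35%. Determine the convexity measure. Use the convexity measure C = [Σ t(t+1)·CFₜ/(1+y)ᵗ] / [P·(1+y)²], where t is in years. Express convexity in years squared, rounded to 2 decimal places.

40.25

With y = 0.1135:
  t   CF        PV=CF/(1+0.1135)^t    t·PV        t(t+1)·PV
  1       362.50       325.5501       325.5501         651.1001
  2       362.50       292.3665       584.7329       1,754.1988
  3       362.50       262.5653       787.6959       3,150.7837
  4       362.50       235.8018       943.2072       4,716.0361
  5       362.50       211.7663     1,058.8316       6,352.9898
  6       362.50       190.1808     1,141.0848       7,987.5938
  7       362.50       170.7955     1,195.5686       9,564.5488
  8     5,362.50     2,269.0577    18,152.4614     163,372.1523
  Σ                  3,958.0840    24,189.1326     197,549.4036
P = 3,958.0840.
Convexity = Σ t(t+1)·PV / [P·(1+y)²] = 197,549.4036 / (3,958.0840 × 1.239882) = 40.25411.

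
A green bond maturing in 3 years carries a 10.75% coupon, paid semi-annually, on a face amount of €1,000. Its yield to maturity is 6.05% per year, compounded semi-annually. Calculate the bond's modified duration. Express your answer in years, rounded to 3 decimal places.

2.588 years

Periodic yield y = 0.03025. First find Macaulay duration:
  t   CF        PV=CF/(1+0.03025)^t    t·PV
  1        53.75        52.1718        52.1718
  2        53.75        50.6399       101.2799
  3        53.75        49.1531       147.4592
  4        53.75        47.7098       190.8394
  5        53.75        46.3090       231.5450
  6     1,053.75       881.2149     5,287.2896
  Σ                  1,127.1986     6,010.5848
P = 1,127.1986; Macaulay duration = 6,010.5848 / 1,127.1986 = 5.33232 half-year periods = 2.66616 years.
Modified duration = D_Mac / (1 + y) = 2.66616 / 1.03025 = 2.58788 years.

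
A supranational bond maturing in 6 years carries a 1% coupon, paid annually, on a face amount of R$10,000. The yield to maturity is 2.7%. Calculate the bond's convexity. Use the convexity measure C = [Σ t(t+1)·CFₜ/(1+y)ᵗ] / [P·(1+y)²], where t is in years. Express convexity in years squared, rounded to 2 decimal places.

38.45

With y = 0.027:
  t   CF        PV=CF/(1+0.027)^t    t·PV        t(t+1)·PV
  1       100.00        97.3710        97.3710         194.7420
  2       100.00        94.8111       189.6222         568.8665
  3       100.00        92.3185       276.9555       1,107.8218
  4       100.00        89.8914       359.5657       1,797.8283
  5       100.00        87.5282       437.6408       2,625.8447
  6    10,100.00     8,607.9297    51,647.5783     361,533.0480
  Σ                  9,069.8498    53,008.7333     367,828.1513
P = 9,069.8498.
Convexity = Σ t(t+1)·PV / [P·(1+y)²] = 367,828.1513 / (9,069.8498 × 1.054729) = 38.45068.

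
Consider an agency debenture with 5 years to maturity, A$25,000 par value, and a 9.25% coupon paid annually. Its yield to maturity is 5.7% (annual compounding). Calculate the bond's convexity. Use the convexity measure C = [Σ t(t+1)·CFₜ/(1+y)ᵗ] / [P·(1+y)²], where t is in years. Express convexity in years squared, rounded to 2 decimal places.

21.73

With y = 0.057:
  t   CF        PV=CF/(1+0.057)^t    t·PV        t(t+1)·PV
  1     2,312.50     2,187.7956     2,187.7956       4,375.5913
  2     2,312.50     2,069.8161     4,139.6323      12,418.8968
  3     2,312.50     1,958.1988     5,874.5964      23,498.3856
  4     2,312.50     1,852.6006     7,410.4023      37,052.0113
  5    27,312.50    20,700.7708   103,503.8542     621,023.1253
  Σ                 28,769.1820   123,116.2808     698,368.0103
P = 28,769.1820.
Convexity = Σ t(t+1)·PV / [P·(1+y)²] = 698,368.0103 / (28,769.1820 × 1.117249) = 21.72735.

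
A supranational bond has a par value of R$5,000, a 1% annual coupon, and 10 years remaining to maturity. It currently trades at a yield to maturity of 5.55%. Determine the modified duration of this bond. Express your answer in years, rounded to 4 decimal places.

Periodic yield y = 0.0555. First find Macaulay duration:
  t   CF        PV=CF/(1+0.0555)^t    t·PV
  1        50.00        47.3709        47.3709
  2        50.00        44.8801        89.7601
  3        50.00        42.5202       127.5606
  4        50.00        40.2844       161.1377
  5        50.00        38.1662       190.8310
  6        50.00        36.1593       216.9561
  7        50.00        34.2580       239.8062
  8        50.00        32.4567       259.6534
  9        50.00        30.7501       276.7505
  10    5,050.00     2,942.4494    29,424.4939
  Σ                  3,289.2953    31,034.3203
P = 3,289.2953; Macaulay duration = 31,034.3203 / 3,289.2953 = 9.43495 years.
Modified duration = D_Mac / (1 + y) = 9.43495 / 1.0555 = 8.93884 years.

8.9388 years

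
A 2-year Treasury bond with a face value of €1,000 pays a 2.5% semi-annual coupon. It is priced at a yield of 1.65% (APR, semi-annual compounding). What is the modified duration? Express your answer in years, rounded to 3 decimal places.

1.948 years

Periodic yield y = 0.00825. First find Macaulay duration:
  t   CF        PV=CF/(1+0.00825)^t    t·PV
  1        12.50        12.3977        12.3977
  2        12.50        12.2963        24.5925
  3        12.50        12.1957        36.5870
  4     1,012.50       979.7654     3,919.0617
  Σ                  1,016.6551     3,992.6389
P = 1,016.6551; Macaulay duration = 3,992.6389 / 1,016.6551 = 3.92723 half-year periods = 1.96362 years.
Modified duration = D_Mac / (1 + y) = 1.96362 / 1.00825 = 1.94755 years.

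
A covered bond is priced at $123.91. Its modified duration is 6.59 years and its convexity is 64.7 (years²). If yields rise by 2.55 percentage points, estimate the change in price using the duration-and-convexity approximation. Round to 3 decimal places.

Duration effect: -D_mod·Δy = -6.59 × (+0.0255) = -0.168045
Convexity effect: ½·C·(Δy)² = 0.5 × 64.7 × (0.0255)² = +0.0210355875
ΔP/P ≈ -0.168045 + 0.0210355875 = -0.1470094125
ΔP ≈ 123.91 × (-0.1470094125) = -18.215936302875.

-$18.216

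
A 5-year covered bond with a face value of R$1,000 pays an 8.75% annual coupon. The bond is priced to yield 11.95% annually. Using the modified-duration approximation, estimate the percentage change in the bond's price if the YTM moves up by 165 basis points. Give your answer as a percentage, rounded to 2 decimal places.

Periodic yield y = 0.1195. Modified duration first:
  t   CF        PV=CF/(1+0.1195)^t    t·PV
  1        87.50        78.1599        78.1599
  2        87.50        69.8168       139.6336
  3        87.50        62.3643       187.0928
  4        87.50        55.7072       222.8290
  5     1,087.50       618.4560     3,092.2798
  Σ                    884.5041     3,719.9950
P = 884.5041; D_Mac = 4.20574 yrs; D_mod = 4.20574/(1+0.1195) = 3.75680 yrs.
ΔP/P ≈ -D_mod · Δy = -3.75680 × (+0.0165) = -0.061987 = -6.1987%.

-6.20%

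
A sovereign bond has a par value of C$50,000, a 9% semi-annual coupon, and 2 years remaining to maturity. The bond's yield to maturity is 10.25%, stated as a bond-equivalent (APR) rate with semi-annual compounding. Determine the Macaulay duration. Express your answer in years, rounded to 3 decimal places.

1.873 years

Periodic yield y = 0.05125. Discount each cash flow and weight by its period:
  t   CF        PV=CF/(1+0.05125)^t    t·PV
  1     2,250.00     2,140.3092     2,140.3092
  2     2,250.00     2,035.9659     4,071.9318
  3     2,250.00     1,936.7095     5,810.1286
  4    52,250.00    42,782.1159   171,128.4635
  Σ                 48,895.1005   183,150.8330
Price P = Σ PV = 48,895.1005.
Macaulay duration = Σ(t·PV) / P = 183,150.8330 / 48,895.1005 = 3.74579 half-year periods.
In years: 3.74579 / 2 = 1.87290 years.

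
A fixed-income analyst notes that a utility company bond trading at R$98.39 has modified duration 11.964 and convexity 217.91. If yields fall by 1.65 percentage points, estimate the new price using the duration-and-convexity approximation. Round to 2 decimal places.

Duration effect: -D_mod·Δy = -11.964 × (-0.0165) = +0.197406
Convexity effect: ½·C·(Δy)² = 0.5 × 217.91 × (-0.0165)² = +0.02966299875
ΔP/P ≈ +0.197406 + 0.02966299875 = +0.22706899875
New price ≈ 98.39 × (1 + 0.22706899875) = 120.7313187870125.

R$120.73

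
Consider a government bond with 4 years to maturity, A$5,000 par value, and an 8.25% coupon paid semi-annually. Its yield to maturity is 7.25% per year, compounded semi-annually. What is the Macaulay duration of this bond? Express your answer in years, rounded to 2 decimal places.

Periodic yield y = 0.03625. Discount each cash flow and weight by its period:
  t   CF        PV=CF/(1+0.03625)^t    t·PV
  1       206.25       199.0350       199.0350
  2       206.25       192.0724       384.1447
  3       206.25       185.3533       556.0599
  4       206.25       178.8693       715.4772
  5       206.25       172.6121       863.0605
  6       206.25       166.5738       999.4428
  7       206.25       160.7467     1,125.2271
  8     5,206.25     3,915.6933    31,325.5466
  Σ                  5,170.9559    36,167.9938
Price P = Σ PV = 5,170.9559.
Macaulay duration = Σ(t·PV) / P = 36,167.9938 / 5,170.9559 = 6.99445 half-year periods.
In years: 6.99445 / 2 = 3.49723 years.

3.50 years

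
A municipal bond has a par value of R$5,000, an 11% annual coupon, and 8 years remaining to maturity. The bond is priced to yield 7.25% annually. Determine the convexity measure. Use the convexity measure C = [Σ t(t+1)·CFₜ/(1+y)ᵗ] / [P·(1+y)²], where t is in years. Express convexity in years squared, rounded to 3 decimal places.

41.485

With y = 0.0725:
  t   CF        PV=CF/(1+0.0725)^t    t·PV        t(t+1)·PV
  1       550.00       512.8205       512.8205       1,025.6410
  2       550.00       478.1543       956.3086       2,868.9259
  3       550.00       445.8315     1,337.4946       5,349.9785
  4       550.00       415.6937     1,662.7750       8,313.8748
  5       550.00       387.5932     1,937.9662      11,627.7970
  6       550.00       361.3923     2,168.3537      15,178.4762
  7       550.00       336.9625     2,358.7376      18,869.9005
  8     5,550.00     3,170.4038    25,363.2302     228,269.0717
  Σ                  6,108.8519    36,297.6864     291,503.6657
P = 6,108.8519.
Convexity = Σ t(t+1)·PV / [P·(1+y)²] = 291,503.6657 / (6,108.8519 × 1.150256) = 41.48488.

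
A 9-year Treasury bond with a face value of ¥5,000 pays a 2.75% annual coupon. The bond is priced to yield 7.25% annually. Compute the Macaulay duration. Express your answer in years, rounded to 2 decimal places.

Periodic yield y = 0.0725. Discount each cash flow and weight by its year:
  t   CF        PV=CF/(1+0.0725)^t    t·PV
  1       137.50       128.2051       128.2051
  2       137.50       119.5386       239.0772
  3       137.50       111.4579       334.3737
  4       137.50       103.9234       415.6937
  5       137.50        96.8983       484.4915
  6       137.50        90.3481       542.0884
  7       137.50        84.2406       589.6844
  8       137.50        78.5460       628.3683
  9     5,137.50     2,736.3782    24,627.4041
  Σ                  3,549.5363    27,989.3865
Price P = Σ PV = 3,549.5363.
Macaulay duration = Σ(t·PV) / P = 27,989.3865 / 3,549.5363 = 7.88536 years.

7.89 years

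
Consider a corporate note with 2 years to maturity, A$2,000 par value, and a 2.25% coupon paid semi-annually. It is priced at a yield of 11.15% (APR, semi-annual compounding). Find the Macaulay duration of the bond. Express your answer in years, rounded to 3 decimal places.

1.963 years

Periodic yield y = 0.05575. Discount each cash flow and weight by its period:
  t   CF        PV=CF/(1+0.05575)^t    t·PV
  1        22.50        21.3119        21.3119
  2        22.50        20.1865        40.3729
  3        22.50        19.1205        57.3615
  4     2,022.50     1,627.9616     6,511.8466
  Σ                  1,688.5805     6,630.8929
Price P = Σ PV = 1,688.5805.
Macaulay duration = Σ(t·PV) / P = 6,630.8929 / 1,688.5805 = 3.92690 half-year periods.
In years: 3.92690 / 2 = 1.96345 years.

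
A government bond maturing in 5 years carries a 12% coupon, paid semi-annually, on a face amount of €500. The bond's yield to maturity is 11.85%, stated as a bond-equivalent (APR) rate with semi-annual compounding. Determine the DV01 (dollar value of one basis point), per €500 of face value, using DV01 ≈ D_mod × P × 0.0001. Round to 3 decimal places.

Periodic yield y = 0.05925.
  t   CF        PV=CF/(1+0.05925)^t    t·PV
  1        30.00        28.3219        28.3219
  2        30.00        26.7377        53.4754
  3        30.00        25.2421        75.7264
  4        30.00        23.8302        95.3207
  5        30.00        22.4972       112.4861
  6        30.00        21.2388       127.4329
  7        30.00        20.0508       140.3557
  8        30.00        18.9293       151.4340
  9        30.00        17.8704       160.8339
  10      530.00       298.0514     2,980.5138
  Σ                    502.7699     3,925.9009
P = 502.7699; D_Mac = 7.80854 half-year periods = 3.90427 yrs; D_mod = 3.68588 yrs.
DV01 ≈ 3.68588 × 502.7699 × 0.0001 = 0.185315.

€0.185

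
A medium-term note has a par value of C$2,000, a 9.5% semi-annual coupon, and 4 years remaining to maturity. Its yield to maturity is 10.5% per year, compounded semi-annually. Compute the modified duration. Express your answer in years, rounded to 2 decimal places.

Periodic yield y = 0.0525. First find Macaulay duration:
  t   CF        PV=CF/(1+0.0525)^t    t·PV
  1        95.00        90.2613        90.2613
  2        95.00        85.7589       171.5179
  3        95.00        81.4812       244.4435
  4        95.00        77.4168       309.6672
  5        95.00        73.5551       367.7757
  6        95.00        69.8861       419.3168
  7        95.00        66.4001       464.8009
  8     2,095.00     1,391.2565    11,130.0516
  Σ                  1,936.0160    13,197.8348
P = 1,936.0160; Macaulay duration = 13,197.8348 / 1,936.0160 = 6.81701 half-year periods = 3.40850 years.
Modified duration = D_Mac / (1 + y) = 3.40850 / 1.0525 = 3.23848 years.

3.24 years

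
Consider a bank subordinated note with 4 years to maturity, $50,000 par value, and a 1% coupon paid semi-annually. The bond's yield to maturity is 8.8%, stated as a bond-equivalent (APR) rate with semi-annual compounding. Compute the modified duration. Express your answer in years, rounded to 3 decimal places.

Periodic yield y = 0.044. First find Macaulay duration:
  t   CF        PV=CF/(1+0.044)^t    t·PV
  1       250.00       239.4636       239.4636
  2       250.00       229.3713       458.7425
  3       250.00       219.7043       659.1128
  4       250.00       210.4447       841.7788
  5       250.00       201.5754     1,007.8770
  6       250.00       193.0799     1,158.4793
  7       250.00       184.9424     1,294.5969
  8    50,250.00    35,606.7288   284,853.8304
  Σ                 37,085.3103   290,513.8813
P = 37,085.3103; Macaulay duration = 290,513.8813 / 37,085.3103 = 7.83366 half-year periods = 3.91683 years.
Modified duration = D_Mac / (1 + y) = 3.91683 / 1.044 = 3.75176 years.

3.752 years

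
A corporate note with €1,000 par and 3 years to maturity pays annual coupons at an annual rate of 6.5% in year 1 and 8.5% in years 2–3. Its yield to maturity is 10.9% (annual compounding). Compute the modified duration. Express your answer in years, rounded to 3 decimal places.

2.523 years

Periodic yield y = 0.109. First find Macaulay duration:
  t   CF        PV=CF/(1+0.109)^t    t·PV
  1        65.00        58.6114        58.6114
  2        85.00        69.1124       138.2248
  3     1,085.00       795.4907     2,386.4721
  Σ                    923.2144     2,583.3082
P = 923.2144; Macaulay duration = 2,583.3082 / 923.2144 = 2.79817 years.
Modified duration = D_Mac / (1 + y) = 2.79817 / 1.109 = 2.52314 years.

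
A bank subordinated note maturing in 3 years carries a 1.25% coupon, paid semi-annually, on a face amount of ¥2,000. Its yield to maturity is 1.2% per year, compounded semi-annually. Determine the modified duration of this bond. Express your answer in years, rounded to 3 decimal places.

2.936 years

Periodic yield y = 0.006. First find Macaulay duration:
  t   CF        PV=CF/(1+0.006)^t    t·PV
  1        12.50        12.4254        12.4254
  2        12.50        12.3513        24.7027
  3        12.50        12.2777        36.8330
  4        12.50        12.2044        48.8178
  5        12.50        12.1317        60.6583
  6     2,012.50     1,941.5474    11,649.2846
  Σ                  2,002.9380    11,832.7218
P = 2,002.9380; Macaulay duration = 11,832.7218 / 2,002.9380 = 5.90768 half-year periods = 2.95384 years.
Modified duration = D_Mac / (1 + y) = 2.95384 / 1.006 = 2.93622 years.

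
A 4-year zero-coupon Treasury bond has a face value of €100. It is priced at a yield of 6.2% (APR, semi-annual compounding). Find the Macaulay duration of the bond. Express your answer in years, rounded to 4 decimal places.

A zero-coupon bond has a single cash flow at maturity, so its Macaulay duration equals its maturity: 4 years.
(Equivalently: 8 semi-annual periods ÷ 2 = 4 years.)

4.0000 years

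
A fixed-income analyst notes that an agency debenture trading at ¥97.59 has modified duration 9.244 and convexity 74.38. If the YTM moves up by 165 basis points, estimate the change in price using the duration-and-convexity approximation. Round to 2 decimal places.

-¥13.90

Duration effect: -D_mod·Δy = -9.244 × (+0.0165) = -0.152526
Convexity effect: ½·C·(Δy)² = 0.5 × 74.38 × (0.0165)² = +0.0101249775
ΔP/P ≈ -0.152526 + 0.0101249775 = -0.1424010225
ΔP ≈ 97.59 × (-0.1424010225) = -13.896915785775.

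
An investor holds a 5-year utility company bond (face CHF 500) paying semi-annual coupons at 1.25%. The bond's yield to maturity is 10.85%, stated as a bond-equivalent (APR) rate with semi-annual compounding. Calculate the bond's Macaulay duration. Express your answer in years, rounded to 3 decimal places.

4.817 years

Periodic yield y = 0.05425. Discount each cash flow and weight by its period:
  t   CF        PV=CF/(1+0.05425)^t    t·PV
  1        3.125         2.9642         2.9642
  2        3.125         2.8117         5.6233
  3        3.125         2.6670         8.0009
  4        3.125         2.5297        10.1190
  5        3.125         2.3996        11.9978
  6        3.125         2.2761        13.6565
  7        3.125         2.1590        15.1127
  8        3.125         2.0479        16.3829
  9        3.125         1.9425        17.4824
  10     503.125       296.6469     2,966.4689
  Σ                    318.4444     3,067.8086
Price P = Σ PV = 318.4444.
Macaulay duration = Σ(t·PV) / P = 3,067.8086 / 318.4444 = 9.63373 half-year periods.
In years: 9.63373 / 2 = 4.81687 years.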